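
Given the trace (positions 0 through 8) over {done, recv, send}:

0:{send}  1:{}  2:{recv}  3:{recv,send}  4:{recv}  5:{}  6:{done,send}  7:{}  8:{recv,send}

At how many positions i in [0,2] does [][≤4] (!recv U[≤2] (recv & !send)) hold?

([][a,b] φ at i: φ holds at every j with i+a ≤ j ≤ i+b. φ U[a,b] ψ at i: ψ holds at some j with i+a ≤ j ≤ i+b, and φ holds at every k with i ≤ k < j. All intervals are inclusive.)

0

Evaluate at each i in [0,2]:
  i=0: ✗ (fails at j=3)
  i=1: ✗ (fails at j=3)
  i=2: ✗ (fails at j=3)
Positions where it holds: {} → 0.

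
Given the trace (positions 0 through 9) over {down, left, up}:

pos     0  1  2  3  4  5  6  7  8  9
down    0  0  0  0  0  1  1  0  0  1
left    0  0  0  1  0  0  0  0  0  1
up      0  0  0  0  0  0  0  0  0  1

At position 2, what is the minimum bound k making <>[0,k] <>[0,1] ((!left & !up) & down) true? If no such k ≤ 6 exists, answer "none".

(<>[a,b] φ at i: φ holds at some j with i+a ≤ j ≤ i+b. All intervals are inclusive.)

2

Scan j = 2,3,… for <>[0,1] ((!left & !up) & down):
  j=2: fails
  j=3: fails
  j=4: holds
First hit at j=4, so smallest k = 4-2 = 2.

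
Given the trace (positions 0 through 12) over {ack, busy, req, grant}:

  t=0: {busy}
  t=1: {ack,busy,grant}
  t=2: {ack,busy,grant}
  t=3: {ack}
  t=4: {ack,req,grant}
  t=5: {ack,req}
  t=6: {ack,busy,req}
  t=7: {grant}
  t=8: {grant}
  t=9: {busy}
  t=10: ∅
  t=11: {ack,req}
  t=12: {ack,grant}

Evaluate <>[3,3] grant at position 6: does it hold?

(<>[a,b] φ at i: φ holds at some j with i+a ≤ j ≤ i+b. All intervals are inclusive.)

Check grant at each j in [9,9]:
  j=9: false
No position in the window satisfies it → formula fails.

No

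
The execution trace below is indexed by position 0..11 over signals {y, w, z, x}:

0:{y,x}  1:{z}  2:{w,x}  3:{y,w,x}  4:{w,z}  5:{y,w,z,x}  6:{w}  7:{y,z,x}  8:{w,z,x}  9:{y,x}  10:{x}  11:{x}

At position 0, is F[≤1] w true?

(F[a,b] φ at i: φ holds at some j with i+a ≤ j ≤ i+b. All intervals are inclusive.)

False

Check w at each j in [0,1]:
  j=0: false
  j=1: false
No position in the window satisfies it → formula fails.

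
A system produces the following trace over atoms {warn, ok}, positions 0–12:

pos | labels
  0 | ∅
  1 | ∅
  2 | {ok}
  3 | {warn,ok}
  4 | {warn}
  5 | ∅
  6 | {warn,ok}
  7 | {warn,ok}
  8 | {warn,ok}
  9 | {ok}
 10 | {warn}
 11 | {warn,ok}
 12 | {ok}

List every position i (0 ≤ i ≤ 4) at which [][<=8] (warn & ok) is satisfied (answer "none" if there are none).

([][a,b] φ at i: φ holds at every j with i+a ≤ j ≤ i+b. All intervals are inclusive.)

none

Evaluate at each i in [0,4]:
  i=0: ✗ (fails at j=0)
  i=1: ✗ (fails at j=1)
  i=2: ✗ (fails at j=2)
  i=3: ✗ (fails at j=4)
  i=4: ✗ (fails at j=4)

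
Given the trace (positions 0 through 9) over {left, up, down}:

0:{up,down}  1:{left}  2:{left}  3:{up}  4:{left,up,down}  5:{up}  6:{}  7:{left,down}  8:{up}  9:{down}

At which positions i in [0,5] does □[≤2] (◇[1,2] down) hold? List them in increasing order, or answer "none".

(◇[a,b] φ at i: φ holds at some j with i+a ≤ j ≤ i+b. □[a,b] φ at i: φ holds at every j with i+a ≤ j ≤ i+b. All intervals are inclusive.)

Evaluate at each i in [0,5]:
  i=0: ✗ (fails at j=0)
  i=1: ✗ (fails at j=1)
  i=2: ✗ (fails at j=4)
  i=3: ✗ (fails at j=4)
  i=4: ✗ (fails at j=4)
  i=5: ✓ (all of [5,7])

5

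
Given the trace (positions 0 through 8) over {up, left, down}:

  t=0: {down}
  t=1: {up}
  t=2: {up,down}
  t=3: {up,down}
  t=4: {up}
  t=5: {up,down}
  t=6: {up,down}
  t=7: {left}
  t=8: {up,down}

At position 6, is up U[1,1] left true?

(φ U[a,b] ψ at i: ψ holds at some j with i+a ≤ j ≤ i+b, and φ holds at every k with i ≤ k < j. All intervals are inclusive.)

Need some j in [7,7] with left, and up at every k in [6,j-1].
  j=7: left holds; up holds at every k in [6,6] → satisfied.

Holds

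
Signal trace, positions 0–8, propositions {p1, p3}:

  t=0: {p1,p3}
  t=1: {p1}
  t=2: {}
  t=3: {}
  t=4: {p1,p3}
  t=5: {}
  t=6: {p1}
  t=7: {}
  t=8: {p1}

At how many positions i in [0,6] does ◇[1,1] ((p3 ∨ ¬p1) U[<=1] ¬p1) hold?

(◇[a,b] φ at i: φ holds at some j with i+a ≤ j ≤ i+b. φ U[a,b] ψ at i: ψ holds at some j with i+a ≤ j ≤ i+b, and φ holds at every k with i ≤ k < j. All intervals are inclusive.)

Evaluate at each i in [0,6]:
  i=0: ✗ (none in [1,1])
  i=1: ✓ (witness j=2)
  i=2: ✓ (witness j=3)
  i=3: ✓ (witness j=4)
  i=4: ✓ (witness j=5)
  i=5: ✗ (none in [6,6])
  i=6: ✓ (witness j=7)
Positions where it holds: {1, 2, 3, 4, 6} → 5.

5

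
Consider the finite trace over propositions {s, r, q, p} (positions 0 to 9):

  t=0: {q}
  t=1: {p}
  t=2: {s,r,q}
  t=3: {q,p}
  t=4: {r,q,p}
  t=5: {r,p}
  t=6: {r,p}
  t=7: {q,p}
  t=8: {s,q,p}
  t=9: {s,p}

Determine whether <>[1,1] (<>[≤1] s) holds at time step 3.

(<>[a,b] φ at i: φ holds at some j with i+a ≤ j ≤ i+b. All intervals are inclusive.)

False

Check <>[≤1] s at each j in [4,4]:
  j=4: fails (none in [4,5])
No position in the window satisfies it → formula fails.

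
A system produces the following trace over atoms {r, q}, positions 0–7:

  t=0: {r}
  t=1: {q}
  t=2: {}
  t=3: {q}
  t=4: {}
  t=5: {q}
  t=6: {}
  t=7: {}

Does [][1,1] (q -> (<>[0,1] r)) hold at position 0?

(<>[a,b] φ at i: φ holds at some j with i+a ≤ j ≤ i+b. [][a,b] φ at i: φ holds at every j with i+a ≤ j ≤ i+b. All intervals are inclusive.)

Check (q -> (<>[0,1] r)) at every j in [1,1]:
  j=1: antecedent true; consequent fails (none in [1,2]) → ✗
Fails at j=1 → formula fails.

Does not hold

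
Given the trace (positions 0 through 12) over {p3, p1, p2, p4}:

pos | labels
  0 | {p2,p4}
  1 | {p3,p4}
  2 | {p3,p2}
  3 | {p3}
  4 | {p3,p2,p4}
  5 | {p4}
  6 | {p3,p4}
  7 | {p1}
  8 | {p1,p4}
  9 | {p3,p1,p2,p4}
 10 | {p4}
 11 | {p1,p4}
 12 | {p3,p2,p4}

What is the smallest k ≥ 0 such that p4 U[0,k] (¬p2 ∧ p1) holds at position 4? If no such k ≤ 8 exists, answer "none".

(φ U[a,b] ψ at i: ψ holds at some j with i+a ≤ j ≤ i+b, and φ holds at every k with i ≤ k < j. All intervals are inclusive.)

Need earliest j ≥ 4 with (¬p2 ∧ p1), and p4 at every k in [4,j-1].
  j=4: rhs fails.
  j=5: rhs fails.
  j=6: rhs fails.
  j=7: rhs holds; lhs holds on [4,6]. k = 3.

3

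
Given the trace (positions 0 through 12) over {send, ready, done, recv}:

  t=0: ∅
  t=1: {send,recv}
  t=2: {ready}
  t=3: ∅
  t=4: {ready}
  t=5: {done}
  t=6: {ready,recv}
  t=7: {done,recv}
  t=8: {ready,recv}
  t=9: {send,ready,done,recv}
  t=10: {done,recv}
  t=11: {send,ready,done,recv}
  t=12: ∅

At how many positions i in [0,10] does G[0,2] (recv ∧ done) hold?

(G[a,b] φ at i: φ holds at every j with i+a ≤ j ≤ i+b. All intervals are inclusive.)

1

Evaluate at each i in [0,10]:
  i=0: ✗ (fails at j=0)
  i=1: ✗ (fails at j=1)
  i=2: ✗ (fails at j=2)
  i=3: ✗ (fails at j=3)
  i=4: ✗ (fails at j=4)
  i=5: ✗ (fails at j=5)
  i=6: ✗ (fails at j=6)
  i=7: ✗ (fails at j=8)
  i=8: ✗ (fails at j=8)
  i=9: ✓ (all of [9,11])
  i=10: ✗ (fails at j=12)
Positions where it holds: {9} → 1.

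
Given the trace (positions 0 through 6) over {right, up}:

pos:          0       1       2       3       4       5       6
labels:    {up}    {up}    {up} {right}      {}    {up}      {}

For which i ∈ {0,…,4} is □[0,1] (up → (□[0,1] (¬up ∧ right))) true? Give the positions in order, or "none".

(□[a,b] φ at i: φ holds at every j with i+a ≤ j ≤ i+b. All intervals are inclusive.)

3

Evaluate at each i in [0,4]:
  i=0: ✗ (fails at j=0)
  i=1: ✗ (fails at j=1)
  i=2: ✗ (fails at j=2)
  i=3: ✓ (all of [3,4])
  i=4: ✗ (fails at j=5)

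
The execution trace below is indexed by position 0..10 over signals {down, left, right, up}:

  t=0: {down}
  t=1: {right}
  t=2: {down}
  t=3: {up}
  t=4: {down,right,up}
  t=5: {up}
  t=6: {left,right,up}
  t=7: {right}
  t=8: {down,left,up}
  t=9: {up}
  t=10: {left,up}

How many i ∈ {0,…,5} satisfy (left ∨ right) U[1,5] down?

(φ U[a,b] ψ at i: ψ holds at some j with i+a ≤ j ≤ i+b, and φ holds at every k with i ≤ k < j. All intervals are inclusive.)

Evaluate at each i in [0,5]:
  i=0: ✗ (lhs fails at k=0 before rhs at j=2)
  i=1: ✓ (rhs at j=2; lhs holds on [1,1])
  i=2: ✗ (lhs fails at k=2 before rhs at j=4)
  i=3: ✗ (lhs fails at k=3 before rhs at j=4)
  i=4: ✗ (lhs fails at k=5 before rhs at j=8)
  i=5: ✗ (lhs fails at k=5 before rhs at j=8)
Positions where it holds: {1} → 1.

1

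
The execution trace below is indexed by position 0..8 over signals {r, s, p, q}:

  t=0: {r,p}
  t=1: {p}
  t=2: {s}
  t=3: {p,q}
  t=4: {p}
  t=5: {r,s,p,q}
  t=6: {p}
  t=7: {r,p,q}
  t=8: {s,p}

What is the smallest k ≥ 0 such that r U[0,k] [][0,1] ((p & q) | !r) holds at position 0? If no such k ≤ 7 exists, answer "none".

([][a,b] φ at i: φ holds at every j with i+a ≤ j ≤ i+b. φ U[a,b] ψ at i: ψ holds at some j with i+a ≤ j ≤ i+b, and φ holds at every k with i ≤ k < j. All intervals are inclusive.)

1

Need earliest j ≥ 0 with [][0,1] ((p & q) | !r), and r at every k in [0,j-1].
  j=0: rhs fails.
  j=1: rhs holds; lhs holds on [0,0]. k = 1.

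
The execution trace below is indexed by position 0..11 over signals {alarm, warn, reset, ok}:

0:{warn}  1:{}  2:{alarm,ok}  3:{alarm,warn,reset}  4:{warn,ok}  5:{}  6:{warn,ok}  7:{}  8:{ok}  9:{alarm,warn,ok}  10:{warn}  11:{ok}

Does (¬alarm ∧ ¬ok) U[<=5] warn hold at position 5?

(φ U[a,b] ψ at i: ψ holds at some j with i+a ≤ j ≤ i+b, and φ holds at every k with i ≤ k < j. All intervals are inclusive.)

Holds

Need some j in [5,10] with warn, and (¬alarm ∧ ¬ok) at every k in [5,j-1].
  j=5: warn false.
  j=6: warn holds; (¬alarm ∧ ¬ok) holds at every k in [5,5] → satisfied.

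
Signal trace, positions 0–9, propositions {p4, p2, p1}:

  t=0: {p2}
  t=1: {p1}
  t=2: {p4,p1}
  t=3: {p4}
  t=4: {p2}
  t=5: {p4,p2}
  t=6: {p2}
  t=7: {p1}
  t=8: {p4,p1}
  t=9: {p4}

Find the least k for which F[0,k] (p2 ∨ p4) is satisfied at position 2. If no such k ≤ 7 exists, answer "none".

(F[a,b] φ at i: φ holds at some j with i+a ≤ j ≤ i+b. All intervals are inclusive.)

Scan j = 2,3,… for (p2 ∨ p4):
  j=2: holds
First hit at j=2, so smallest k = 2-2 = 0.

0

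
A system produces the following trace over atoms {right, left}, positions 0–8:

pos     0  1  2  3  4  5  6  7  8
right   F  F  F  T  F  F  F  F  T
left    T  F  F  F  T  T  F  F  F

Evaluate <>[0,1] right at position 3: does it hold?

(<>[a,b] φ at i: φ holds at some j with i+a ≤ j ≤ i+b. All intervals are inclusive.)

Check right at each j in [3,4]:
  j=3: true
  j=4: false
Found at j=3 → formula holds.

Holds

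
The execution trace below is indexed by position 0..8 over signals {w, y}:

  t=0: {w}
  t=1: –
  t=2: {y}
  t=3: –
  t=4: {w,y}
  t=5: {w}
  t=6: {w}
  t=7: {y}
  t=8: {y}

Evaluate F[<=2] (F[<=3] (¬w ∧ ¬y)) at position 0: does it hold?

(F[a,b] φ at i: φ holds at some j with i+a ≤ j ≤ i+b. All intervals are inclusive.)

True

Check F[<=3] (¬w ∧ ¬y) at each j in [0,2]:
  j=0: holds (witness at 1)
  j=1: holds (witness at 1)
  j=2: holds (witness at 3)
Found at j=0 → formula holds.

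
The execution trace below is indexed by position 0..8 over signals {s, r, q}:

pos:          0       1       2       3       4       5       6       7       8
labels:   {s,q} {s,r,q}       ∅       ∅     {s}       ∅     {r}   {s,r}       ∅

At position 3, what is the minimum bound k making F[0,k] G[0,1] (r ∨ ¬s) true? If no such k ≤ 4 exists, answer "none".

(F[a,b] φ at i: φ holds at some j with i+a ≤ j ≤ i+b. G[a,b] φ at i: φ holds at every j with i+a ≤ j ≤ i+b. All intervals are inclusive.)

2

Scan j = 3,4,… for G[0,1] (r ∨ ¬s):
  j=3: fails
  j=4: fails
  j=5: holds
First hit at j=5, so smallest k = 5-3 = 2.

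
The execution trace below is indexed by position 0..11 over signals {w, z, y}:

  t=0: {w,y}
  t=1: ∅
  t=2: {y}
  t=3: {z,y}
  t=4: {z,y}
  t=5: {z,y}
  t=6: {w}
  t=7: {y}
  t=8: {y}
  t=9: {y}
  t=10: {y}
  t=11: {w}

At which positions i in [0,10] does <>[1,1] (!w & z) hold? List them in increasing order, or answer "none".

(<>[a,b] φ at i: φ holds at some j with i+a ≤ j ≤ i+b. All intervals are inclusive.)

2, 3, 4

Evaluate at each i in [0,10]:
  i=0: ✗ (none in [1,1])
  i=1: ✗ (none in [2,2])
  i=2: ✓ (witness j=3)
  i=3: ✓ (witness j=4)
  i=4: ✓ (witness j=5)
  i=5: ✗ (none in [6,6])
  i=6: ✗ (none in [7,7])
  i=7: ✗ (none in [8,8])
  i=8: ✗ (none in [9,9])
  i=9: ✗ (none in [10,10])
  i=10: ✗ (none in [11,11])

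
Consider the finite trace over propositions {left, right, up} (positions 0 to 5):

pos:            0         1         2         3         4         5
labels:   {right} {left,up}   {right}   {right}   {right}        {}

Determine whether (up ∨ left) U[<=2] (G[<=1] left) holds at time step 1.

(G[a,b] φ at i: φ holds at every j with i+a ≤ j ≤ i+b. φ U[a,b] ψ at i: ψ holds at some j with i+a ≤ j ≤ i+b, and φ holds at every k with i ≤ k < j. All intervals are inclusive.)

False

Need some j in [1,3] with G[<=1] left, and (up ∨ left) at every k in [1,j-1].
  j=1: G[<=1] left — fails at 2.
  j=2: G[<=1] left — fails at 2.
  j=3: G[<=1] left — fails at 3.
No j in the window works → until fails.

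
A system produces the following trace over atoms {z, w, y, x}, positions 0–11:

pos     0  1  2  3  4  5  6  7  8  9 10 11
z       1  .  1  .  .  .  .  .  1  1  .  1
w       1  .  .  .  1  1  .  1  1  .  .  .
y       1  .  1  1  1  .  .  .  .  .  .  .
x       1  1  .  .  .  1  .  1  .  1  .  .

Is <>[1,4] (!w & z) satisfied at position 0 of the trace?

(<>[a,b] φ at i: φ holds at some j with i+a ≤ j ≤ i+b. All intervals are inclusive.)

Check (!w & z) at each j in [1,4]:
  j=1: false
  j=2: true
  j=3: false
  j=4: false
Found at j=2 → formula holds.

Holds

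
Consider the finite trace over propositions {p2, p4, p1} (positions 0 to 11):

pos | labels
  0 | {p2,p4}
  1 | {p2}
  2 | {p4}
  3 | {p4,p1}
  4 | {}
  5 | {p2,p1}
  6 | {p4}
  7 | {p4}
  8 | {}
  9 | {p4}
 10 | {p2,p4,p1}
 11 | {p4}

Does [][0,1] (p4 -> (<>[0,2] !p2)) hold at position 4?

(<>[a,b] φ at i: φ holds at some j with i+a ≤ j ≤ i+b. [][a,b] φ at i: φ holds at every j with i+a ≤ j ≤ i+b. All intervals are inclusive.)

Check (p4 -> (<>[0,2] !p2)) at every j in [4,5]:
  j=4: antecedent false → ✓
  j=5: antecedent false → ✓
All positions satisfy it → formula holds.

Yes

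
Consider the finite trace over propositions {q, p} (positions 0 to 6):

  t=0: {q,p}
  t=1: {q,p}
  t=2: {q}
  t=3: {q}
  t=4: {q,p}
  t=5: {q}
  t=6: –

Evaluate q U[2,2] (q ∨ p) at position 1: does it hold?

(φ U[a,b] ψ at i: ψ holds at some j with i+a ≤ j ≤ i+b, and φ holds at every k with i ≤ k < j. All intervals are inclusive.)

Need some j in [3,3] with (q ∨ p), and q at every k in [1,j-1].
  j=3: (q ∨ p) holds; q holds at every k in [1,2] → satisfied.

Yes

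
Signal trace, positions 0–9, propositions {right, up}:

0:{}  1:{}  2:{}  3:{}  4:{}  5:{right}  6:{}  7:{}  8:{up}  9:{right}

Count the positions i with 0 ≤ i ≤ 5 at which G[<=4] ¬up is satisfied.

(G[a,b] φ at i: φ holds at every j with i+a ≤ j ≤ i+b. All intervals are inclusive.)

Evaluate at each i in [0,5]:
  i=0: ✓ (all of [0,4])
  i=1: ✓ (all of [1,5])
  i=2: ✓ (all of [2,6])
  i=3: ✓ (all of [3,7])
  i=4: ✗ (fails at j=8)
  i=5: ✗ (fails at j=8)
Positions where it holds: {0, 1, 2, 3} → 4.

4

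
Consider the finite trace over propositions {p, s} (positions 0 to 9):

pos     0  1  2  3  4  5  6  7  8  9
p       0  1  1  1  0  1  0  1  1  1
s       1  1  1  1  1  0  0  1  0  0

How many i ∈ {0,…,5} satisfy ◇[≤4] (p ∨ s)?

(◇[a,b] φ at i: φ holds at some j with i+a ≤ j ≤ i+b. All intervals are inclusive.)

Evaluate at each i in [0,5]:
  i=0: ✓ (witness j=0)
  i=1: ✓ (witness j=1)
  i=2: ✓ (witness j=2)
  i=3: ✓ (witness j=3)
  i=4: ✓ (witness j=4)
  i=5: ✓ (witness j=5)
Positions where it holds: {0, 1, 2, 3, 4, 5} → 6.

6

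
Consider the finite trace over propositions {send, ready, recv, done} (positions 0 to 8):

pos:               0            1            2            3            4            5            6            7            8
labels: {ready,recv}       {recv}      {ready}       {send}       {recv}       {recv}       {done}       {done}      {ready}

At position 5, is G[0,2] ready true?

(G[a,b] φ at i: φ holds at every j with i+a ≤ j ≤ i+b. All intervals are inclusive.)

Does not hold

Check ready at every j in [5,7]:
  j=5: false
  j=6: false
  j=7: false
Fails at j=5 → formula fails.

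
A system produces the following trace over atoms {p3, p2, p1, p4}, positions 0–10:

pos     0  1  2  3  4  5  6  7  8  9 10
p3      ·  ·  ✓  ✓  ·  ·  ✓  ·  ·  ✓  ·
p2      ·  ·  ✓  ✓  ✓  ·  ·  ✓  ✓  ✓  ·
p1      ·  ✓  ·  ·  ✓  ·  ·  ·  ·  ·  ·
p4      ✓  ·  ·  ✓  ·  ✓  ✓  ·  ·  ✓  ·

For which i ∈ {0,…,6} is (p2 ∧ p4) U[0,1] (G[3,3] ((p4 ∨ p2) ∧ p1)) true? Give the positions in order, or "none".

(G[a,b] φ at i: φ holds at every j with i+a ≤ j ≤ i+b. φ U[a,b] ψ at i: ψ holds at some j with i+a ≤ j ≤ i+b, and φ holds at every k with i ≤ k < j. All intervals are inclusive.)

1

Evaluate at each i in [0,6]:
  i=0: ✗ (lhs fails at k=0 before rhs at j=1)
  i=1: ✓ (rhs at j=1)
  i=2: ✗ (no rhs in [2,3])
  i=3: ✗ (no rhs in [3,4])
  i=4: ✗ (no rhs in [4,5])
  i=5: ✗ (no rhs in [5,6])
  i=6: ✗ (no rhs in [6,7])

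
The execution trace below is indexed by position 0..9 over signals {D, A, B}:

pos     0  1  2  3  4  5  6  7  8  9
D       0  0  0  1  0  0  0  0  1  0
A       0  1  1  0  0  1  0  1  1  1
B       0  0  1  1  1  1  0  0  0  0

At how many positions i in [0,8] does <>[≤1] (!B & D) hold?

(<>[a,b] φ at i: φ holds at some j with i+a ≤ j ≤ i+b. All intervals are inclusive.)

2

Evaluate at each i in [0,8]:
  i=0: ✗ (none in [0,1])
  i=1: ✗ (none in [1,2])
  i=2: ✗ (none in [2,3])
  i=3: ✗ (none in [3,4])
  i=4: ✗ (none in [4,5])
  i=5: ✗ (none in [5,6])
  i=6: ✗ (none in [6,7])
  i=7: ✓ (witness j=8)
  i=8: ✓ (witness j=8)
Positions where it holds: {7, 8} → 2.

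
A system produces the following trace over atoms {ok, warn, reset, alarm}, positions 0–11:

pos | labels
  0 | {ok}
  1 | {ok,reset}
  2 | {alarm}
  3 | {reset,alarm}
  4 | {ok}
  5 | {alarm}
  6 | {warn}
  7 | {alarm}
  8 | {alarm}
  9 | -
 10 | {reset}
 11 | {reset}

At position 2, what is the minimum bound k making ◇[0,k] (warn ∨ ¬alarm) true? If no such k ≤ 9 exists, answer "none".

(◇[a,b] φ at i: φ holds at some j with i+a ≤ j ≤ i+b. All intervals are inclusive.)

2

Scan j = 2,3,… for (warn ∨ ¬alarm):
  j=2: fails
  j=3: fails
  j=4: holds
First hit at j=4, so smallest k = 4-2 = 2.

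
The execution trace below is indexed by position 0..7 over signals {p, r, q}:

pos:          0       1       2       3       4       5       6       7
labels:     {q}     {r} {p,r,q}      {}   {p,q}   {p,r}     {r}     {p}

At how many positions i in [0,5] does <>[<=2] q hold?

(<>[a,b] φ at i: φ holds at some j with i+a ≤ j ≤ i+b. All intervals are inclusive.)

Evaluate at each i in [0,5]:
  i=0: ✓ (witness j=0)
  i=1: ✓ (witness j=2)
  i=2: ✓ (witness j=2)
  i=3: ✓ (witness j=4)
  i=4: ✓ (witness j=4)
  i=5: ✗ (none in [5,7])
Positions where it holds: {0, 1, 2, 3, 4} → 5.

5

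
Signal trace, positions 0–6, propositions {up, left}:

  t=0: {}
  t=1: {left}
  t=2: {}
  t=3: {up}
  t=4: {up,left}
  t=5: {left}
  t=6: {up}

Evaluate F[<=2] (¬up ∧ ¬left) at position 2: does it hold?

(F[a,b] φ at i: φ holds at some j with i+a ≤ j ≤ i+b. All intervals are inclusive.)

Holds

Check (¬up ∧ ¬left) at each j in [2,4]:
  j=2: true
  j=3: false
  j=4: false
Found at j=2 → formula holds.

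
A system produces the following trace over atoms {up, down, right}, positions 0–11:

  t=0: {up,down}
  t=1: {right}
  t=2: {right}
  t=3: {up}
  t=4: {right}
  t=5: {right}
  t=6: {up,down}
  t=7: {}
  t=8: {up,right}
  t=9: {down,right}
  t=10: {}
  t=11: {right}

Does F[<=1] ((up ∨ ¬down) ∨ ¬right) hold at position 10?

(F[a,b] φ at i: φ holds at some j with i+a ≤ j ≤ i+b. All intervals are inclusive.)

Check ((up ∨ ¬down) ∨ ¬right) at each j in [10,11]:
  j=10: true
  j=11: true
Found at j=10 → formula holds.

True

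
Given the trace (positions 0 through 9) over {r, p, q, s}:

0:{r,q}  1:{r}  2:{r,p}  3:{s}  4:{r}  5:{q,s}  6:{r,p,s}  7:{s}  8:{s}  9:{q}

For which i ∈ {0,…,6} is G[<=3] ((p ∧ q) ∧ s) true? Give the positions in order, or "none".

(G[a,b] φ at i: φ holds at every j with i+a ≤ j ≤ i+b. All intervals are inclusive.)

Evaluate at each i in [0,6]:
  i=0: ✗ (fails at j=0)
  i=1: ✗ (fails at j=1)
  i=2: ✗ (fails at j=2)
  i=3: ✗ (fails at j=3)
  i=4: ✗ (fails at j=4)
  i=5: ✗ (fails at j=5)
  i=6: ✗ (fails at j=6)

none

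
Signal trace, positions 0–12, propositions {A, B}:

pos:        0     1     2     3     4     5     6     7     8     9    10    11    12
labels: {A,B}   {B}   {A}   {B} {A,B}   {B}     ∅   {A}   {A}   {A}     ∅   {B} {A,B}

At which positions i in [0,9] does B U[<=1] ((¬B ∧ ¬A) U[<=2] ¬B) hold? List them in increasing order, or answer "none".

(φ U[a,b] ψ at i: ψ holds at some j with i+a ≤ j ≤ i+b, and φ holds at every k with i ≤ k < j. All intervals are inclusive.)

Evaluate at each i in [0,9]:
  i=0: ✗ (no rhs in [0,1])
  i=1: ✓ (rhs at j=2; lhs holds on [1,1])
  i=2: ✓ (rhs at j=2)
  i=3: ✗ (no rhs in [3,4])
  i=4: ✗ (no rhs in [4,5])
  i=5: ✓ (rhs at j=6; lhs holds on [5,5])
  i=6: ✓ (rhs at j=6)
  i=7: ✓ (rhs at j=7)
  i=8: ✓ (rhs at j=8)
  i=9: ✓ (rhs at j=9)

1, 2, 5, 6, 7, 8, 9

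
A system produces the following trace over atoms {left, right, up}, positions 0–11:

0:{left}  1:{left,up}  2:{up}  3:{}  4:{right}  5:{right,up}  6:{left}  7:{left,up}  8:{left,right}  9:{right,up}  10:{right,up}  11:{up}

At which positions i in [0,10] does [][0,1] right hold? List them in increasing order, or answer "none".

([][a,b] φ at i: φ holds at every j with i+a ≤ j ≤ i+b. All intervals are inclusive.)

4, 8, 9

Evaluate at each i in [0,10]:
  i=0: ✗ (fails at j=0)
  i=1: ✗ (fails at j=1)
  i=2: ✗ (fails at j=2)
  i=3: ✗ (fails at j=3)
  i=4: ✓ (all of [4,5])
  i=5: ✗ (fails at j=6)
  i=6: ✗ (fails at j=6)
  i=7: ✗ (fails at j=7)
  i=8: ✓ (all of [8,9])
  i=9: ✓ (all of [9,10])
  i=10: ✗ (fails at j=11)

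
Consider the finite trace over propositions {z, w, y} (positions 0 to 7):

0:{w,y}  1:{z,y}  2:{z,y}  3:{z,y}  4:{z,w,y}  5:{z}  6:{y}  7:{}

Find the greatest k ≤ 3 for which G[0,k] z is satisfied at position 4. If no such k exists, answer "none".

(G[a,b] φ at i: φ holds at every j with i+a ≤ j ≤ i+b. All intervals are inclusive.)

z must hold from j=4 onward; find where it first fails.
  j=4: holds
  j=5: holds
  j=6: fails
Holds on [4,5], so largest k = 1.

1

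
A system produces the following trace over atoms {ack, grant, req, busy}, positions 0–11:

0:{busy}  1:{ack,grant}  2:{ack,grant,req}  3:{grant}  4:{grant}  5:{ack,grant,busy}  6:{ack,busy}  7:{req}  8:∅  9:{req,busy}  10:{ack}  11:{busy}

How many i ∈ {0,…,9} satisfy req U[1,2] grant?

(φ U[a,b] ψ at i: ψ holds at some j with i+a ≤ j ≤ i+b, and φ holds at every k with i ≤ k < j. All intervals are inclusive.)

1

Evaluate at each i in [0,9]:
  i=0: ✗ (lhs fails at k=0 before rhs at j=1)
  i=1: ✗ (lhs fails at k=1 before rhs at j=2)
  i=2: ✓ (rhs at j=3; lhs holds on [2,2])
  i=3: ✗ (lhs fails at k=3 before rhs at j=4)
  i=4: ✗ (lhs fails at k=4 before rhs at j=5)
  i=5: ✗ (no rhs in [6,7])
  i=6: ✗ (no rhs in [7,8])
  i=7: ✗ (no rhs in [8,9])
  i=8: ✗ (no rhs in [9,10])
  i=9: ✗ (no rhs in [10,11])
Positions where it holds: {2} → 1.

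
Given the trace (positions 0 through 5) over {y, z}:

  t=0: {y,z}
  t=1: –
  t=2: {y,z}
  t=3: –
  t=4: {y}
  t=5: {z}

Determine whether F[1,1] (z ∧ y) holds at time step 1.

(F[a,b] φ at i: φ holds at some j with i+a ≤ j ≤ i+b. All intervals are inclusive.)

Holds

Check (z ∧ y) at each j in [2,2]:
  j=2: true
Found at j=2 → formula holds.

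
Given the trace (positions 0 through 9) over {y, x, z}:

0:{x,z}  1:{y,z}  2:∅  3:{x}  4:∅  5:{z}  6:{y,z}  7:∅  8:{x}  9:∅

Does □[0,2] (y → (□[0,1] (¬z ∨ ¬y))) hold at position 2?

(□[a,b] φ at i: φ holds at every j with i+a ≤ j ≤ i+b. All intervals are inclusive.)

Check (y → (□[0,1] (¬z ∨ ¬y))) at every j in [2,4]:
  j=2: antecedent false → ✓
  j=3: antecedent false → ✓
  j=4: antecedent false → ✓
All positions satisfy it → formula holds.

True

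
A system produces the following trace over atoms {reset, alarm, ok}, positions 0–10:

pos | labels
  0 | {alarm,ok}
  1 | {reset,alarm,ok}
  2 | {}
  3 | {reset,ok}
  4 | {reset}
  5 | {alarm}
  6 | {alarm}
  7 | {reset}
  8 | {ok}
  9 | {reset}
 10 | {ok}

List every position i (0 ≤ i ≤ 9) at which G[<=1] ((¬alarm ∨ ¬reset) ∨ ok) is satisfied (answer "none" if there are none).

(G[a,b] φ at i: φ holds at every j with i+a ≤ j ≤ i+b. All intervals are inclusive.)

0, 1, 2, 3, 4, 5, 6, 7, 8, 9

Evaluate at each i in [0,9]:
  i=0: ✓ (all of [0,1])
  i=1: ✓ (all of [1,2])
  i=2: ✓ (all of [2,3])
  i=3: ✓ (all of [3,4])
  i=4: ✓ (all of [4,5])
  i=5: ✓ (all of [5,6])
  i=6: ✓ (all of [6,7])
  i=7: ✓ (all of [7,8])
  i=8: ✓ (all of [8,9])
  i=9: ✓ (all of [9,10])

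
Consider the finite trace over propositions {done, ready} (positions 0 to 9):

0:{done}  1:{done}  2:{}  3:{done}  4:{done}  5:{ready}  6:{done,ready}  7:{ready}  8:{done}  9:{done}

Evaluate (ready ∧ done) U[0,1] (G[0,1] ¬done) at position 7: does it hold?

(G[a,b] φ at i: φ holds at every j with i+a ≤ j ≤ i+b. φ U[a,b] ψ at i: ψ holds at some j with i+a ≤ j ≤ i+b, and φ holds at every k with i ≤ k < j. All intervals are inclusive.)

Need some j in [7,8] with G[0,1] ¬done, and (ready ∧ done) at every k in [7,j-1].
  j=7: G[0,1] ¬done — fails at 8.
  j=8: G[0,1] ¬done — fails at 8.
No j in the window works → until fails.

False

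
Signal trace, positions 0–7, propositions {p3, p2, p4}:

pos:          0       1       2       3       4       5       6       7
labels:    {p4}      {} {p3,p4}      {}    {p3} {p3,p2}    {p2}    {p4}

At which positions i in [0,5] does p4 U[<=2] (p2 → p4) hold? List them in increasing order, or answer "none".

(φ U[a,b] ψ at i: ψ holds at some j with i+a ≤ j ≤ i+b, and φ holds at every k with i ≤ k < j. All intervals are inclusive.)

Evaluate at each i in [0,5]:
  i=0: ✓ (rhs at j=0)
  i=1: ✓ (rhs at j=1)
  i=2: ✓ (rhs at j=2)
  i=3: ✓ (rhs at j=3)
  i=4: ✓ (rhs at j=4)
  i=5: ✗ (lhs fails at k=5 before rhs at j=7)

0, 1, 2, 3, 4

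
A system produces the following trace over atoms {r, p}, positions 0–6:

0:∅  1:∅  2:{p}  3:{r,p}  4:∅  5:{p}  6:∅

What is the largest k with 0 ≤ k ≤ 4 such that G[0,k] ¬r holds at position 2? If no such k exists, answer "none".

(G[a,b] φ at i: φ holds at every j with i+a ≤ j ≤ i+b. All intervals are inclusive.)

0

¬r must hold from j=2 onward; find where it first fails.
  j=2: holds
  j=3: fails
Holds on [2,2], so largest k = 0.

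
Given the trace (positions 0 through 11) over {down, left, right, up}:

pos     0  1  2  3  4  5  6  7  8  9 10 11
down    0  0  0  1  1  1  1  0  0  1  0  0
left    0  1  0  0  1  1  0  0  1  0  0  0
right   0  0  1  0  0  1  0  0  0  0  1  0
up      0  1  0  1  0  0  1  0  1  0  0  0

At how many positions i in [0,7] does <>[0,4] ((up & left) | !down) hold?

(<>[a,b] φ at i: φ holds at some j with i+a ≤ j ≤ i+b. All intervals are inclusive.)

8

Evaluate at each i in [0,7]:
  i=0: ✓ (witness j=0)
  i=1: ✓ (witness j=1)
  i=2: ✓ (witness j=2)
  i=3: ✓ (witness j=7)
  i=4: ✓ (witness j=7)
  i=5: ✓ (witness j=7)
  i=6: ✓ (witness j=7)
  i=7: ✓ (witness j=7)
Positions where it holds: {0, 1, 2, 3, 4, 5, 6, 7} → 8.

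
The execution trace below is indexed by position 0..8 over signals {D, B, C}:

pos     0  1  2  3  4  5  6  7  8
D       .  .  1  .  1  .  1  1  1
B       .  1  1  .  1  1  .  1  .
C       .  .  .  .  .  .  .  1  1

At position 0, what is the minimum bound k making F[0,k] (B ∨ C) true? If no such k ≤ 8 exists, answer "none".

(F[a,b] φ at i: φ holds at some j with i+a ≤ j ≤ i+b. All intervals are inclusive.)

Scan j = 0,1,… for (B ∨ C):
  j=0: fails
  j=1: holds
First hit at j=1, so smallest k = 1-0 = 1.

1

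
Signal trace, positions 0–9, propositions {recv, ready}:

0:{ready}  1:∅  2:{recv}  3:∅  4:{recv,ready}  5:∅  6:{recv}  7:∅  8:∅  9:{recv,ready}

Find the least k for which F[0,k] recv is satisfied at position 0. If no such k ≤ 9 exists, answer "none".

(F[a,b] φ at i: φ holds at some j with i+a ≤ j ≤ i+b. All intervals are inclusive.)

Scan j = 0,1,… for recv:
  j=0: fails
  j=1: fails
  j=2: holds
First hit at j=2, so smallest k = 2-0 = 2.

2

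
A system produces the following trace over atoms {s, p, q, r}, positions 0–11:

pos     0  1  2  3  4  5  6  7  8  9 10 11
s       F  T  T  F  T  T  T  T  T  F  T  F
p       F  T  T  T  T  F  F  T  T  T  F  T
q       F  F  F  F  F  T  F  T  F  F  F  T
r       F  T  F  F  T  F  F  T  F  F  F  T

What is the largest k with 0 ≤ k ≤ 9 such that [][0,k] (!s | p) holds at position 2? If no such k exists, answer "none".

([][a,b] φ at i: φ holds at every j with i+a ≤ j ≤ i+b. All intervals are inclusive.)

(!s | p) must hold from j=2 onward; find where it first fails.
  j=2: holds
  j=3: holds
  j=4: holds
  j=5: fails
Holds on [2,4], so largest k = 2.

2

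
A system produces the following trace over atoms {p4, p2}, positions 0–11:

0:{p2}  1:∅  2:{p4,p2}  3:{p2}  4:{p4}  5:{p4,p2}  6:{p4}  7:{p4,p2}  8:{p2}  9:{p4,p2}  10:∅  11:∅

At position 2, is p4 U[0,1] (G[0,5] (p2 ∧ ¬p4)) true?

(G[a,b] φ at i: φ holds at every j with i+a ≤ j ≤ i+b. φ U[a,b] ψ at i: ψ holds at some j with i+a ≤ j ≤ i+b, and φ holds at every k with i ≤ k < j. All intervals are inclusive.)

Need some j in [2,3] with G[0,5] (p2 ∧ ¬p4), and p4 at every k in [2,j-1].
  j=2: G[0,5] (p2 ∧ ¬p4) — fails at 2.
  j=3: G[0,5] (p2 ∧ ¬p4) — fails at 4.
No j in the window works → until fails.

False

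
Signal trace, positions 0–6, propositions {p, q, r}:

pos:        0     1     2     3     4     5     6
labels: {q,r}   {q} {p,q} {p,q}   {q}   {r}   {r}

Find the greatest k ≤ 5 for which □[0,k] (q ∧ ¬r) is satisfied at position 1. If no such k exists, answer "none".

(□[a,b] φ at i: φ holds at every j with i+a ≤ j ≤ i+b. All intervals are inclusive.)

3

(q ∧ ¬r) must hold from j=1 onward; find where it first fails.
  j=1: holds
  j=2: holds
  j=3: holds
  j=4: holds
  j=5: fails
Holds on [1,4], so largest k = 3.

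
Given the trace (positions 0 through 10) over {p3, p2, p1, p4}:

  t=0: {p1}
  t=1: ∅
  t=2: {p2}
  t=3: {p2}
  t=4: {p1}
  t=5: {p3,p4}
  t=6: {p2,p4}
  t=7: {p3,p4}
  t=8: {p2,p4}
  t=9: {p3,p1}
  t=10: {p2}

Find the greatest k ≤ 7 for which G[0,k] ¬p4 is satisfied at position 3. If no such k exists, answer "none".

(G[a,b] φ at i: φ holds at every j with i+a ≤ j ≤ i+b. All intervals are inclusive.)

¬p4 must hold from j=3 onward; find where it first fails.
  j=3: holds
  j=4: holds
  j=5: fails
Holds on [3,4], so largest k = 1.

1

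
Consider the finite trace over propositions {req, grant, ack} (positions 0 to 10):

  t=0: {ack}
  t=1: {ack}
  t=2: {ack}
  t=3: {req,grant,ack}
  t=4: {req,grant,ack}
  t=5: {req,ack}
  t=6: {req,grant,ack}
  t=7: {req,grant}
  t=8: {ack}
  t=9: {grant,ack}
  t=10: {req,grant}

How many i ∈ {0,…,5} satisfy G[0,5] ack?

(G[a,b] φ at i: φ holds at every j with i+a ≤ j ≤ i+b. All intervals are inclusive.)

2

Evaluate at each i in [0,5]:
  i=0: ✓ (all of [0,5])
  i=1: ✓ (all of [1,6])
  i=2: ✗ (fails at j=7)
  i=3: ✗ (fails at j=7)
  i=4: ✗ (fails at j=7)
  i=5: ✗ (fails at j=7)
Positions where it holds: {0, 1} → 2.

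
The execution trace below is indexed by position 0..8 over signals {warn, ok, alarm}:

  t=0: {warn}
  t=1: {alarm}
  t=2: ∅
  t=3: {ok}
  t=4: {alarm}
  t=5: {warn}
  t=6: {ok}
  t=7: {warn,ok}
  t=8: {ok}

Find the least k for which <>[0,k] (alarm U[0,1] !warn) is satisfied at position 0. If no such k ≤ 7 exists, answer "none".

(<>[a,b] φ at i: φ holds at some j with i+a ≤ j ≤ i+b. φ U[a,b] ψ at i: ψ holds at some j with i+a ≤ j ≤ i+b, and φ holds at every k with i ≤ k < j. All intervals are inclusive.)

1

Scan j = 0,1,… for (alarm U[0,1] !warn):
  j=0: fails
  j=1: holds
First hit at j=1, so smallest k = 1-0 = 1.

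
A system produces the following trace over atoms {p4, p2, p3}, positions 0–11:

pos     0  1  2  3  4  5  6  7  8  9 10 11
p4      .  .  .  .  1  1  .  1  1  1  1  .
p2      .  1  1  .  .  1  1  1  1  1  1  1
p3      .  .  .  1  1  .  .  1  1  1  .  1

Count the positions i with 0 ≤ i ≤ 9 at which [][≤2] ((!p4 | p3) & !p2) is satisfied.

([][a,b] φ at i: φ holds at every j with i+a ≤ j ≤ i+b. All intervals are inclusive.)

0

Evaluate at each i in [0,9]:
  i=0: ✗ (fails at j=1)
  i=1: ✗ (fails at j=1)
  i=2: ✗ (fails at j=2)
  i=3: ✗ (fails at j=5)
  i=4: ✗ (fails at j=5)
  i=5: ✗ (fails at j=5)
  i=6: ✗ (fails at j=6)
  i=7: ✗ (fails at j=7)
  i=8: ✗ (fails at j=8)
  i=9: ✗ (fails at j=9)
Positions where it holds: {} → 0.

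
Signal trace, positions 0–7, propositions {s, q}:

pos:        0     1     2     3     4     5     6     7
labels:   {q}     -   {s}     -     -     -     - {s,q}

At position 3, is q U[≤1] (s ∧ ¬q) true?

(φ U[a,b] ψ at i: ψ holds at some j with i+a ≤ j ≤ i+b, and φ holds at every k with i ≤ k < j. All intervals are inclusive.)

Need some j in [3,4] with (s ∧ ¬q), and q at every k in [3,j-1].
  j=3: (s ∧ ¬q) false.
  j=4: (s ∧ ¬q) false.
No j in the window works → until fails.

False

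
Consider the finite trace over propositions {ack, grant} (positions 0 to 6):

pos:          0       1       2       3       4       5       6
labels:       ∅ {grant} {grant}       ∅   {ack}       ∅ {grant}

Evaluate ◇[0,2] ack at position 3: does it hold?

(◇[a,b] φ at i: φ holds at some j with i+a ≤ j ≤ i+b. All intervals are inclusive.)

Check ack at each j in [3,5]:
  j=3: false
  j=4: true
  j=5: false
Found at j=4 → formula holds.

Yes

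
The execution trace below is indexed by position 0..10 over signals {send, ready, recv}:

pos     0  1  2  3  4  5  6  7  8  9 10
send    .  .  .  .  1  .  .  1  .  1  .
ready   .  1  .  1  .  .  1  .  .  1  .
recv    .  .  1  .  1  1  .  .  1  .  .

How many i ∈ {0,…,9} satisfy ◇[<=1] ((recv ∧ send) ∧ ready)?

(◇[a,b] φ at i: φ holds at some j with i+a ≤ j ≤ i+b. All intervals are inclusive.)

Evaluate at each i in [0,9]:
  i=0: ✗ (none in [0,1])
  i=1: ✗ (none in [1,2])
  i=2: ✗ (none in [2,3])
  i=3: ✗ (none in [3,4])
  i=4: ✗ (none in [4,5])
  i=5: ✗ (none in [5,6])
  i=6: ✗ (none in [6,7])
  i=7: ✗ (none in [7,8])
  i=8: ✗ (none in [8,9])
  i=9: ✗ (none in [9,10])
Positions where it holds: {} → 0.

0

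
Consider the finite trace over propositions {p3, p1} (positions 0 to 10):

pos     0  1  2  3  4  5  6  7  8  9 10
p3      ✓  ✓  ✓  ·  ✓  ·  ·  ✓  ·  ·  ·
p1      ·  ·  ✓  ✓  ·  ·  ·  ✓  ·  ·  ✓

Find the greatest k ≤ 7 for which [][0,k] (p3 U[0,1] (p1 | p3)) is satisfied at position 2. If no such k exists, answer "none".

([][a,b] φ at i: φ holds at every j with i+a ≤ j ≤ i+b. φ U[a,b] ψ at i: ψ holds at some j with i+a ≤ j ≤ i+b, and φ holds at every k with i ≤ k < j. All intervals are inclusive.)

(p3 U[0,1] (p1 | p3)) must hold from j=2 onward; find where it first fails.
  j=2: holds
  j=3: holds
  j=4: holds
  j=5: fails
Holds on [2,4], so largest k = 2.

2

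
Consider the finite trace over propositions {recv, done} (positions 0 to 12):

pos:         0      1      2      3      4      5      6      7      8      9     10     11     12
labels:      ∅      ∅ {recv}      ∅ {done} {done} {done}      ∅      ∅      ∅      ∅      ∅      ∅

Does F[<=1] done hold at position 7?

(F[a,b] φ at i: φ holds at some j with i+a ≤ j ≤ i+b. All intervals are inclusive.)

Does not hold

Check done at each j in [7,8]:
  j=7: false
  j=8: false
No position in the window satisfies it → formula fails.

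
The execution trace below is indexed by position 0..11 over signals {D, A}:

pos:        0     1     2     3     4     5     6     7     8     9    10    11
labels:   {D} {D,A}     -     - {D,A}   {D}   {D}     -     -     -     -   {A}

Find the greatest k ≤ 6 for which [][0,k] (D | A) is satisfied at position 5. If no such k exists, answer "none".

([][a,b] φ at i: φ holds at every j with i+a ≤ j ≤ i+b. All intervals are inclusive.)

1

(D | A) must hold from j=5 onward; find where it first fails.
  j=5: holds
  j=6: holds
  j=7: fails
Holds on [5,6], so largest k = 1.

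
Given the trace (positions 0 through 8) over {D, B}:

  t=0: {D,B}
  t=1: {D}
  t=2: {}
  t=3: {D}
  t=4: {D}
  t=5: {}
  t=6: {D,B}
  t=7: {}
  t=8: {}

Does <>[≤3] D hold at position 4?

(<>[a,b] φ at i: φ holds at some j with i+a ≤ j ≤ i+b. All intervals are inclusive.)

Holds

Check D at each j in [4,7]:
  j=4: true
  j=5: false
  j=6: true
  j=7: false
Found at j=4 → formula holds.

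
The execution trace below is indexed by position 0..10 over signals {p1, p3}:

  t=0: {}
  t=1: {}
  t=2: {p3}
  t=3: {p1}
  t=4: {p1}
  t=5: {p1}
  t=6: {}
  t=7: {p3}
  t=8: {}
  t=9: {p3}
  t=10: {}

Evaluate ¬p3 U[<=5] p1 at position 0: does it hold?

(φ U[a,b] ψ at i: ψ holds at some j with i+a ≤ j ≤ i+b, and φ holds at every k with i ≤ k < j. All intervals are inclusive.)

False

Need some j in [0,5] with p1, and ¬p3 at every k in [0,j-1].
  j=0: p1 false.
  j=1: p1 false.
  j=2: p1 false.
  j=3: p1 holds, but ¬p3 fails at k=2 → not this j.
  j=4: p1 holds, but ¬p3 fails at k=2 → not this j.
  j=5: p1 holds, but ¬p3 fails at k=2 → not this j.
No j in the window works → until fails.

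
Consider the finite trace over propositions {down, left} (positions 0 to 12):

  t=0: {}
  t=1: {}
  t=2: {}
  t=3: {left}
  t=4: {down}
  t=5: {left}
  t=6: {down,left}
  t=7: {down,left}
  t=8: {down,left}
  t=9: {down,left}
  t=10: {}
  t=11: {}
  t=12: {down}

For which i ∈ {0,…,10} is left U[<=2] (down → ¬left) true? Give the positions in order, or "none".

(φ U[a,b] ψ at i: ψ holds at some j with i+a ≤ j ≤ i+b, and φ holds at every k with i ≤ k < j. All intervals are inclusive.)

0, 1, 2, 3, 4, 5, 8, 9, 10

Evaluate at each i in [0,10]:
  i=0: ✓ (rhs at j=0)
  i=1: ✓ (rhs at j=1)
  i=2: ✓ (rhs at j=2)
  i=3: ✓ (rhs at j=3)
  i=4: ✓ (rhs at j=4)
  i=5: ✓ (rhs at j=5)
  i=6: ✗ (no rhs in [6,8])
  i=7: ✗ (no rhs in [7,9])
  i=8: ✓ (rhs at j=10; lhs holds on [8,9])
  i=9: ✓ (rhs at j=10; lhs holds on [9,9])
  i=10: ✓ (rhs at j=10)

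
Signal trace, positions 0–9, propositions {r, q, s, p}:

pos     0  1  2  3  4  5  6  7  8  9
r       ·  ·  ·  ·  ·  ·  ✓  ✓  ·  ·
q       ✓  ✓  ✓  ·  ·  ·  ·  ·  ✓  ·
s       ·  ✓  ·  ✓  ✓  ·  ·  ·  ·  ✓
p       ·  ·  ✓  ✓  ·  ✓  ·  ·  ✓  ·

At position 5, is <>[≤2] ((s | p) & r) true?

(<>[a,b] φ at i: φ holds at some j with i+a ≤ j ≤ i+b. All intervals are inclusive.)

No

Check ((s | p) & r) at each j in [5,7]:
  j=5: false
  j=6: false
  j=7: false
No position in the window satisfies it → formula fails.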